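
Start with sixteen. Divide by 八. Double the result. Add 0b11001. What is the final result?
Convert sixteen (English words) → 16 (decimal)
Start: 16
Convert 八 (Chinese numeral) → 8 (decimal)
16 ÷ 8 = 2
2 × 2 = 4
Convert 0b11001 (binary) → 16 + 8 + 1 = 25 (decimal)
4 + 25 = 29
29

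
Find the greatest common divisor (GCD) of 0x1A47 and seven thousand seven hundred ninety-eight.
Convert 0x1A47 (hexadecimal) → 1×4096 + 10×256 + 4×16 + 7 = 6727 (decimal)
Convert seven thousand seven hundred ninety-eight (English words) → 7×1000 + 7×100 + 98 = 7798 (decimal)
Compute gcd(6727, 7798) = 7
7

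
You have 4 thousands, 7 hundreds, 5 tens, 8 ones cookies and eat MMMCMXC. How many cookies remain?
Convert 4 thousands, 7 hundreds, 5 tens, 8 ones (place-value notation) → 4×1000 + 7×100 + 5×10 + 8 = 4758 (decimal)
Convert MMMCMXC (Roman numeral) → 1000 + 1000 + 1000 + 900 + 90 = 3990 (decimal)
Compute 4758 - 3990 = 768
768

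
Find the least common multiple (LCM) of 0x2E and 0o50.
Convert 0x2E (hexadecimal) → 2×16 + 14 = 46 (decimal)
Convert 0o50 (octal) → 5×8 = 40 (decimal)
Compute lcm(46, 40) = 920
920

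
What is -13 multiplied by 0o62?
Convert 0o62 (octal) → 6×8 + 2 = 50 (decimal)
Compute -13 × 50 = -650
-650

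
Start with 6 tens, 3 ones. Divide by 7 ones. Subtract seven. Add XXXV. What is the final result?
Convert 6 tens, 3 ones (place-value notation) → 6×10 + 3 = 63 (decimal)
Start: 63
Convert 7 ones (place-value notation) → 7 (decimal)
63 ÷ 7 = 9
Convert seven (English words) → 7 (decimal)
9 - 7 = 2
Convert XXXV (Roman numeral) → 10 + 10 + 10 + 5 = 35 (decimal)
2 + 35 = 37
37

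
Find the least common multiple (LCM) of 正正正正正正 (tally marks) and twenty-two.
Convert 正正正正正正 (tally marks) → 5 + 5 + 5 + 5 + 5 + 5 = 30 (decimal)
Convert twenty-two (English words) → 22 (decimal)
Compute lcm(30, 22) = 330
330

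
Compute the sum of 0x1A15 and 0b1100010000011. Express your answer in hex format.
Convert 0x1A15 (hexadecimal) → 1×4096 + 10×256 + 1×16 + 5 = 6677 (decimal)
Convert 0b1100010000011 (binary) → 4096 + 2048 + 128 + 2 + 1 = 6275 (decimal)
Compute 6677 + 6275 = 12952
Convert 12952 (decimal) → 12952 = 3×4096 + 2×256 + 9×16 + 8 → 0x3298 (hexadecimal)
0x3298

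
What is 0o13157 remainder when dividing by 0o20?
Convert 0o13157 (octal) → 1×4096 + 3×512 + 1×64 + 5×8 + 7 = 5743 (decimal)
Convert 0o20 (octal) → 2×8 = 16 (decimal)
Compute 5743 mod 16 = 15
15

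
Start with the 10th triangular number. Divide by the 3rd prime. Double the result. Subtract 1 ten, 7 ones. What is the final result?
Convert the 10th triangular number (triangular index) → 10×11/2 = 55 (decimal)
Start: 55
Convert the 3rd prime (prime index) → 5 (decimal)
55 ÷ 5 = 11
11 × 2 = 22
Convert 1 ten, 7 ones (place-value notation) → 1×10 + 7 = 17 (decimal)
22 - 17 = 5
5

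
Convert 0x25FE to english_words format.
Convert 0x25FE (hexadecimal) → 2×4096 + 5×256 + 15×16 + 14 = 9726 (decimal)
Convert 9726 (decimal) → 9726 = 9×1000 + 7×100 + 26 → nine thousand seven hundred twenty-six (English words)
nine thousand seven hundred twenty-six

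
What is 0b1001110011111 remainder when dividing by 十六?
Convert 0b1001110011111 (binary) → 4096 + 512 + 256 + 128 + 16 + 8 + 4 + 2 + 1 = 5023 (decimal)
Convert 十六 (Chinese numeral) → 1×10 + 6 = 16 (decimal)
Compute 5023 mod 16 = 15
15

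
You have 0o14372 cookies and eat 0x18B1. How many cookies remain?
Convert 0o14372 (octal) → 1×4096 + 4×512 + 3×64 + 7×8 + 2 = 6394 (decimal)
Convert 0x18B1 (hexadecimal) → 1×4096 + 8×256 + 11×16 + 1 = 6321 (decimal)
Compute 6394 - 6321 = 73
73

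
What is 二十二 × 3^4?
Convert 二十二 (Chinese numeral) → 2×10 + 2 = 22 (decimal)
Convert 3^4 (power) → 81 (decimal)
Compute 22 × 81 = 1782
1782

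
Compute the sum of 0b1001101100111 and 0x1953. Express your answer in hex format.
Convert 0b1001101100111 (binary) → 4096 + 512 + 256 + 64 + 32 + 4 + 2 + 1 = 4967 (decimal)
Convert 0x1953 (hexadecimal) → 1×4096 + 9×256 + 5×16 + 3 = 6483 (decimal)
Compute 4967 + 6483 = 11450
Convert 11450 (decimal) → 11450 = 2×4096 + 12×256 + 11×16 + 10 → 0x2CBA (hexadecimal)
0x2CBA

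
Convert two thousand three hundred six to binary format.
Convert two thousand three hundred six (English words) → 2×1000 + 3×100 + 6 = 2306 (decimal)
Convert 2306 (decimal) → 2306 = 2048 + 256 + 2 → 0b100100000010 (binary)
0b100100000010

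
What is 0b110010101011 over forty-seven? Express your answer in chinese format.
Convert 0b110010101011 (binary) → 2048 + 1024 + 128 + 32 + 8 + 2 + 1 = 3243 (decimal)
Convert forty-seven (English words) → 47 (decimal)
Compute 3243 ÷ 47 = 69
Convert 69 (decimal) → 69 = 6×10 + 9 → 六十九 (Chinese numeral)
六十九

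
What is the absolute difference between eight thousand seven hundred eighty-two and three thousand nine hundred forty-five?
Convert eight thousand seven hundred eighty-two (English words) → 8×1000 + 7×100 + 82 = 8782 (decimal)
Convert three thousand nine hundred forty-five (English words) → 3×1000 + 9×100 + 45 = 3945 (decimal)
Compute |8782 - 3945| = 4837
4837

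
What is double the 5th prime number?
The 5th prime number = 11
Compute 11 × 2 = 22
22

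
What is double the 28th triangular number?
The 28th triangular number = 28×29/2 = 406
Compute 406 × 2 = 812
812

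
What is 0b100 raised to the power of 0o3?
Convert 0b100 (binary) → 4 (decimal)
Convert 0o3 (octal) → 3 (decimal)
Compute 4 ^ 3 = 64
64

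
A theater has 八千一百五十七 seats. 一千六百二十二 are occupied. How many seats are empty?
Convert 八千一百五十七 (Chinese numeral) → 8×1000 + 1×100 + 5×10 + 7 = 8157 (decimal)
Convert 一千六百二十二 (Chinese numeral) → 1×1000 + 6×100 + 2×10 + 2 = 1622 (decimal)
Compute 8157 - 1622 = 6535
6535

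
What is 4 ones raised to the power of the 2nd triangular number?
Convert 4 ones (place-value notation) → 4 (decimal)
Convert the 2nd triangular number (triangular index) → 2×3/2 = 3 (decimal)
Compute 4 ^ 3 = 64
64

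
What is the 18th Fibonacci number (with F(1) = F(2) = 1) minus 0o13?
The 18th Fibonacci number (with F(1) = F(2) = 1) = 2584
Convert 0o13 (octal) → 1×8 + 3 = 11 (decimal)
Compute 2584 - 11 = 2573
2573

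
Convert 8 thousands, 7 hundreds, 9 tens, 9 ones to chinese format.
Convert 8 thousands, 7 hundreds, 9 tens, 9 ones (place-value notation) → 8×1000 + 7×100 + 9×10 + 9 = 8799 (decimal)
Convert 8799 (decimal) → 8799 = 8×1000 + 7×100 + 9×10 + 9 → 八千七百九十九 (Chinese numeral)
八千七百九十九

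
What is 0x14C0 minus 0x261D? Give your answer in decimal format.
Convert 0x14C0 (hexadecimal) → 1×4096 + 4×256 + 12×16 = 5312 (decimal)
Convert 0x261D (hexadecimal) → 2×4096 + 6×256 + 1×16 + 13 = 9757 (decimal)
Compute 5312 - 9757 = -4445
-4445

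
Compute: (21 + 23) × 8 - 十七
Convert 十七 (Chinese numeral) → 1×10 + 7 = 17 (decimal)
Expression in decimal: (21 + 23) × 8 - 17
Parentheses first: 21 + 23 = 44
Multiply: 44 × 8 = 352
Subtract: 352 - 17 = 335
335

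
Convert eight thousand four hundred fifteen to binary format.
Convert eight thousand four hundred fifteen (English words) → 8×1000 + 4×100 + 15 = 8415 (decimal)
Convert 8415 (decimal) → 8415 = 8192 + 128 + 64 + 16 + 8 + 4 + 2 + 1 → 0b10000011011111 (binary)
0b10000011011111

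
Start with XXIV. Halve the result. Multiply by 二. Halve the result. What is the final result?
Convert XXIV (Roman numeral) → 10 + 10 + 4 = 24 (decimal)
Start: 24
24 ÷ 2 = 12
Convert 二 (Chinese numeral) → 2 (decimal)
12 × 2 = 24
24 ÷ 2 = 12
12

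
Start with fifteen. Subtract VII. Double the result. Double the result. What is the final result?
Convert fifteen (English words) → 15 (decimal)
Start: 15
Convert VII (Roman numeral) → 5 + 1 + 1 = 7 (decimal)
15 - 7 = 8
8 × 2 = 16
16 × 2 = 32
32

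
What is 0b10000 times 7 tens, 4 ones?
Convert 0b10000 (binary) → 16 (decimal)
Convert 7 tens, 4 ones (place-value notation) → 7×10 + 4 = 74 (decimal)
Compute 16 × 74 = 1184
1184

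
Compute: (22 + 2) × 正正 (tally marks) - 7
Convert 正正 (tally marks) → 5 + 5 = 10 (decimal)
Expression in decimal: (22 + 2) × 10 - 7
Parentheses first: 22 + 2 = 24
Multiply: 24 × 10 = 240
Subtract: 240 - 7 = 233
233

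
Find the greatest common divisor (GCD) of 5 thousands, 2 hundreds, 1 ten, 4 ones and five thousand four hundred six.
Convert 5 thousands, 2 hundreds, 1 ten, 4 ones (place-value notation) → 5×1000 + 2×100 + 1×10 + 4 = 5214 (decimal)
Convert five thousand four hundred six (English words) → 5×1000 + 4×100 + 6 = 5406 (decimal)
Compute gcd(5214, 5406) = 6
6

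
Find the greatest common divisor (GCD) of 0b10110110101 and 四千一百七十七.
Convert 0b10110110101 (binary) → 1024 + 256 + 128 + 32 + 16 + 4 + 1 = 1461 (decimal)
Convert 四千一百七十七 (Chinese numeral) → 4×1000 + 1×100 + 7×10 + 7 = 4177 (decimal)
Compute gcd(1461, 4177) = 1
1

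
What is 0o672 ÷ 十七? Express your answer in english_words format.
Convert 0o672 (octal) → 6×64 + 7×8 + 2 = 442 (decimal)
Convert 十七 (Chinese numeral) → 1×10 + 7 = 17 (decimal)
Compute 442 ÷ 17 = 26
Convert 26 (decimal) → twenty-six (English words)
twenty-six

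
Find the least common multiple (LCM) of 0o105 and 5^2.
Convert 0o105 (octal) → 1×64 + 5 = 69 (decimal)
Convert 5^2 (power) → 25 (decimal)
Compute lcm(69, 25) = 1725
1725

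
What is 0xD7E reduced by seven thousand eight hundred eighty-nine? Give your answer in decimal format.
Convert 0xD7E (hexadecimal) → 13×256 + 7×16 + 14 = 3454 (decimal)
Convert seven thousand eight hundred eighty-nine (English words) → 7×1000 + 8×100 + 89 = 7889 (decimal)
Compute 3454 - 7889 = -4435
-4435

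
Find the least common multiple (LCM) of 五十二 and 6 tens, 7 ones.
Convert 五十二 (Chinese numeral) → 5×10 + 2 = 52 (decimal)
Convert 6 tens, 7 ones (place-value notation) → 6×10 + 7 = 67 (decimal)
Compute lcm(52, 67) = 3484
3484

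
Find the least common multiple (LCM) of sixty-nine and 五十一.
Convert sixty-nine (English words) → 69 (decimal)
Convert 五十一 (Chinese numeral) → 5×10 + 1 = 51 (decimal)
Compute lcm(69, 51) = 1173
1173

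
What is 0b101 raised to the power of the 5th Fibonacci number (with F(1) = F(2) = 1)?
Convert 0b101 (binary) → 4 + 1 = 5 (decimal)
Convert the 5th Fibonacci number (with F(1) = F(2) = 1) (Fibonacci index) → 1, 1, 2, 3, 5 → 5 (decimal)
Compute 5 ^ 5 = 3125
3125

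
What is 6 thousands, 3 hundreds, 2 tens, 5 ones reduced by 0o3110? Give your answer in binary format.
Convert 6 thousands, 3 hundreds, 2 tens, 5 ones (place-value notation) → 6×1000 + 3×100 + 2×10 + 5 = 6325 (decimal)
Convert 0o3110 (octal) → 3×512 + 1×64 + 1×8 = 1608 (decimal)
Compute 6325 - 1608 = 4717
Convert 4717 (decimal) → 4717 = 4096 + 512 + 64 + 32 + 8 + 4 + 1 → 0b1001001101101 (binary)
0b1001001101101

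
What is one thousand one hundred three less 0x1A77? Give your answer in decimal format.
Convert one thousand one hundred three (English words) → 1×1000 + 1×100 + 3 = 1103 (decimal)
Convert 0x1A77 (hexadecimal) → 1×4096 + 10×256 + 7×16 + 7 = 6775 (decimal)
Compute 1103 - 6775 = -5672
-5672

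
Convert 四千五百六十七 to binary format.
Convert 四千五百六十七 (Chinese numeral) → 4×1000 + 5×100 + 6×10 + 7 = 4567 (decimal)
Convert 4567 (decimal) → 4567 = 4096 + 256 + 128 + 64 + 16 + 4 + 2 + 1 → 0b1000111010111 (binary)
0b1000111010111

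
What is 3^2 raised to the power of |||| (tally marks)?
Convert 3^2 (power) → 9 (decimal)
Convert |||| (tally marks) → 4 (decimal)
Compute 9 ^ 4 = 6561
6561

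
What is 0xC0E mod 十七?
Convert 0xC0E (hexadecimal) → 12×256 + 14 = 3086 (decimal)
Convert 十七 (Chinese numeral) → 1×10 + 7 = 17 (decimal)
Compute 3086 mod 17 = 9
9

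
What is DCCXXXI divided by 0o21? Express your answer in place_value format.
Convert DCCXXXI (Roman numeral) → 500 + 100 + 100 + 10 + 10 + 10 + 1 = 731 (decimal)
Convert 0o21 (octal) → 2×8 + 1 = 17 (decimal)
Compute 731 ÷ 17 = 43
Convert 43 (decimal) → 43 = 4×10 + 3 → 4 tens, 3 ones (place-value notation)
4 tens, 3 ones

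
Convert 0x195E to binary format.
Convert 0x195E (hexadecimal) → 1×4096 + 9×256 + 5×16 + 14 = 6494 (decimal)
Convert 6494 (decimal) → 6494 = 4096 + 2048 + 256 + 64 + 16 + 8 + 4 + 2 → 0b1100101011110 (binary)
0b1100101011110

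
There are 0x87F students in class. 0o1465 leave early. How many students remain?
Convert 0x87F (hexadecimal) → 8×256 + 7×16 + 15 = 2175 (decimal)
Convert 0o1465 (octal) → 1×512 + 4×64 + 6×8 + 5 = 821 (decimal)
Compute 2175 - 821 = 1354
1354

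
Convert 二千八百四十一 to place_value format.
Convert 二千八百四十一 (Chinese numeral) → 2×1000 + 8×100 + 4×10 + 1 = 2841 (decimal)
Convert 2841 (decimal) → 2841 = 2×1000 + 8×100 + 4×10 + 1 → 2 thousands, 8 hundreds, 4 tens, 1 one (place-value notation)
2 thousands, 8 hundreds, 4 tens, 1 one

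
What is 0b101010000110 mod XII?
Convert 0b101010000110 (binary) → 2048 + 512 + 128 + 4 + 2 = 2694 (decimal)
Convert XII (Roman numeral) → 10 + 1 + 1 = 12 (decimal)
Compute 2694 mod 12 = 6
6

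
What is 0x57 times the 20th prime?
Convert 0x57 (hexadecimal) → 5×16 + 7 = 87 (decimal)
Convert the 20th prime (prime index) → 71 (decimal)
Compute 87 × 71 = 6177
6177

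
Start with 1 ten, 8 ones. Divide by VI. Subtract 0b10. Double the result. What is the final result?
Convert 1 ten, 8 ones (place-value notation) → 1×10 + 8 = 18 (decimal)
Start: 18
Convert VI (Roman numeral) → 5 + 1 = 6 (decimal)
18 ÷ 6 = 3
Convert 0b10 (binary) → 2 (decimal)
3 - 2 = 1
1 × 2 = 2
2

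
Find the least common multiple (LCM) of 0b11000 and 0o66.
Convert 0b11000 (binary) → 16 + 8 = 24 (decimal)
Convert 0o66 (octal) → 6×8 + 6 = 54 (decimal)
Compute lcm(24, 54) = 216
216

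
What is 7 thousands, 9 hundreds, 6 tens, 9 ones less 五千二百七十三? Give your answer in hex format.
Convert 7 thousands, 9 hundreds, 6 tens, 9 ones (place-value notation) → 7×1000 + 9×100 + 6×10 + 9 = 7969 (decimal)
Convert 五千二百七十三 (Chinese numeral) → 5×1000 + 2×100 + 7×10 + 3 = 5273 (decimal)
Compute 7969 - 5273 = 2696
Convert 2696 (decimal) → 2696 = 10×256 + 8×16 + 8 → 0xA88 (hexadecimal)
0xA88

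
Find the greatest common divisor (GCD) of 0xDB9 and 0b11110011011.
Convert 0xDB9 (hexadecimal) → 13×256 + 11×16 + 9 = 3513 (decimal)
Convert 0b11110011011 (binary) → 1024 + 512 + 256 + 128 + 16 + 8 + 2 + 1 = 1947 (decimal)
Compute gcd(3513, 1947) = 3
3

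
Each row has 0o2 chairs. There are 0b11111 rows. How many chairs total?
Convert 0o2 (octal) → 2 (decimal)
Convert 0b11111 (binary) → 16 + 8 + 4 + 2 + 1 = 31 (decimal)
Compute 2 × 31 = 62
62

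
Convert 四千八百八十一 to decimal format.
Convert 四千八百八十一 (Chinese numeral) → 4×1000 + 8×100 + 8×10 + 1 = 4881 (decimal)
4881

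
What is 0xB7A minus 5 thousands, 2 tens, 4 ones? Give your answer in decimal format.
Convert 0xB7A (hexadecimal) → 11×256 + 7×16 + 10 = 2938 (decimal)
Convert 5 thousands, 2 tens, 4 ones (place-value notation) → 5×1000 + 2×10 + 4 = 5024 (decimal)
Compute 2938 - 5024 = -2086
-2086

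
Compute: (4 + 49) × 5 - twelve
Convert twelve (English words) → 12 (decimal)
Expression in decimal: (4 + 49) × 5 - 12
Parentheses first: 4 + 49 = 53
Multiply: 53 × 5 = 265
Subtract: 265 - 12 = 253
253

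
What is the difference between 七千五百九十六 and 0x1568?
Convert 七千五百九十六 (Chinese numeral) → 7×1000 + 5×100 + 9×10 + 6 = 7596 (decimal)
Convert 0x1568 (hexadecimal) → 1×4096 + 5×256 + 6×16 + 8 = 5480 (decimal)
Difference: |7596 - 5480| = 2116
2116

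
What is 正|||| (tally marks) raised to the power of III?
Convert 正|||| (tally marks) → 5 + 4 = 9 (decimal)
Convert III (Roman numeral) → 1 + 1 + 1 = 3 (decimal)
Compute 9 ^ 3 = 729
729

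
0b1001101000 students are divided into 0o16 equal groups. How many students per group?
Convert 0b1001101000 (binary) → 512 + 64 + 32 + 8 = 616 (decimal)
Convert 0o16 (octal) → 1×8 + 6 = 14 (decimal)
Compute 616 ÷ 14 = 44
44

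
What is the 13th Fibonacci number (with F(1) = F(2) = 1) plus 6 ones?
The 13th Fibonacci number (with F(1) = F(2) = 1): 1, 1, 2, 3, 5, 8, 13, 21, 34, 55, 89, 144, 233 → 233
Convert 6 ones (place-value notation) → 6 (decimal)
Compute 233 + 6 = 239
239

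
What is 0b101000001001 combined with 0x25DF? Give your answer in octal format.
Convert 0b101000001001 (binary) → 2048 + 512 + 8 + 1 = 2569 (decimal)
Convert 0x25DF (hexadecimal) → 2×4096 + 5×256 + 13×16 + 15 = 9695 (decimal)
Compute 2569 + 9695 = 12264
Convert 12264 (decimal) → 12264 = 2×4096 + 7×512 + 7×64 + 5×8 → 0o27750 (octal)
0o27750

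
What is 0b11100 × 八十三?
Convert 0b11100 (binary) → 16 + 8 + 4 = 28 (decimal)
Convert 八十三 (Chinese numeral) → 8×10 + 3 = 83 (decimal)
Compute 28 × 83 = 2324
2324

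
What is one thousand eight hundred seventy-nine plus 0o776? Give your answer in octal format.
Convert one thousand eight hundred seventy-nine (English words) → 1×1000 + 8×100 + 79 = 1879 (decimal)
Convert 0o776 (octal) → 7×64 + 7×8 + 6 = 510 (decimal)
Compute 1879 + 510 = 2389
Convert 2389 (decimal) → 2389 = 4×512 + 5×64 + 2×8 + 5 → 0o4525 (octal)
0o4525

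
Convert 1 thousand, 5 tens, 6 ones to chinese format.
Convert 1 thousand, 5 tens, 6 ones (place-value notation) → 1×1000 + 5×10 + 6 = 1056 (decimal)
Convert 1056 (decimal) → 1056 = 1×1000 + 5×10 + 6 → 一千零五十六 (Chinese numeral)
一千零五十六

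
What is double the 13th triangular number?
The 13th triangular number = 13×14/2 = 91
Compute 91 × 2 = 182
182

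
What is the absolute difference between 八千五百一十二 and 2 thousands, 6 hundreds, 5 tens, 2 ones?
Convert 八千五百一十二 (Chinese numeral) → 8×1000 + 5×100 + 1×10 + 2 = 8512 (decimal)
Convert 2 thousands, 6 hundreds, 5 tens, 2 ones (place-value notation) → 2×1000 + 6×100 + 5×10 + 2 = 2652 (decimal)
Compute |8512 - 2652| = 5860
5860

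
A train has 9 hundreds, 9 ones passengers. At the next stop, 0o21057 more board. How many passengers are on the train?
Convert 9 hundreds, 9 ones (place-value notation) → 9×100 + 9 = 909 (decimal)
Convert 0o21057 (octal) → 2×4096 + 1×512 + 5×8 + 7 = 8751 (decimal)
Compute 909 + 8751 = 9660
9660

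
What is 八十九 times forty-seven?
Convert 八十九 (Chinese numeral) → 8×10 + 9 = 89 (decimal)
Convert forty-seven (English words) → 47 (decimal)
Compute 89 × 47 = 4183
4183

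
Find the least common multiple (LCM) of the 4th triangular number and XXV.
Convert the 4th triangular number (triangular index) → 4×5/2 = 10 (decimal)
Convert XXV (Roman numeral) → 10 + 10 + 5 = 25 (decimal)
Compute lcm(10, 25) = 50
50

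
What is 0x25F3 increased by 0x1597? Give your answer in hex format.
Convert 0x25F3 (hexadecimal) → 2×4096 + 5×256 + 15×16 + 3 = 9715 (decimal)
Convert 0x1597 (hexadecimal) → 1×4096 + 5×256 + 9×16 + 7 = 5527 (decimal)
Compute 9715 + 5527 = 15242
Convert 15242 (decimal) → 15242 = 3×4096 + 11×256 + 8×16 + 10 → 0x3B8A (hexadecimal)
0x3B8A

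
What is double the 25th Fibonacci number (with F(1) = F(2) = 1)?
The 25th Fibonacci number (with F(1) = F(2) = 1) = 75025
Compute 75025 × 2 = 150050
150050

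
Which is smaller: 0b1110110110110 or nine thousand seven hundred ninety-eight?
Convert 0b1110110110110 (binary) → 4096 + 2048 + 1024 + 256 + 128 + 32 + 16 + 4 + 2 = 7606 (decimal)
Convert nine thousand seven hundred ninety-eight (English words) → 9×1000 + 7×100 + 98 = 9798 (decimal)
Compare 7606 vs 9798: smaller = 7606
7606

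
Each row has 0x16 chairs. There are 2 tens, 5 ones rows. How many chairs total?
Convert 0x16 (hexadecimal) → 1×16 + 6 = 22 (decimal)
Convert 2 tens, 5 ones (place-value notation) → 2×10 + 5 = 25 (decimal)
Compute 22 × 25 = 550
550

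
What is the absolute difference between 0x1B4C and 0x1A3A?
Convert 0x1B4C (hexadecimal) → 1×4096 + 11×256 + 4×16 + 12 = 6988 (decimal)
Convert 0x1A3A (hexadecimal) → 1×4096 + 10×256 + 3×16 + 10 = 6714 (decimal)
Compute |6988 - 6714| = 274
274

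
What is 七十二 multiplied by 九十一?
Convert 七十二 (Chinese numeral) → 7×10 + 2 = 72 (decimal)
Convert 九十一 (Chinese numeral) → 9×10 + 1 = 91 (decimal)
Compute 72 × 91 = 6552
6552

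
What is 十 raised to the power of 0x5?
Convert 十 (Chinese numeral) → 1×10 = 10 (decimal)
Convert 0x5 (hexadecimal) → 5 (decimal)
Compute 10 ^ 5 = 100000
100000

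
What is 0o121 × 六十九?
Convert 0o121 (octal) → 1×64 + 2×8 + 1 = 81 (decimal)
Convert 六十九 (Chinese numeral) → 6×10 + 9 = 69 (decimal)
Compute 81 × 69 = 5589
5589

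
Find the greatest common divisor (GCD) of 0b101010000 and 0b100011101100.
Convert 0b101010000 (binary) → 256 + 64 + 16 = 336 (decimal)
Convert 0b100011101100 (binary) → 2048 + 128 + 64 + 32 + 8 + 4 = 2284 (decimal)
Compute gcd(336, 2284) = 4
4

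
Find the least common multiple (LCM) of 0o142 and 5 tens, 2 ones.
Convert 0o142 (octal) → 1×64 + 4×8 + 2 = 98 (decimal)
Convert 5 tens, 2 ones (place-value notation) → 5×10 + 2 = 52 (decimal)
Compute lcm(98, 52) = 2548
2548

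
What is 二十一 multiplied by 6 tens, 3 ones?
Convert 二十一 (Chinese numeral) → 2×10 + 1 = 21 (decimal)
Convert 6 tens, 3 ones (place-value notation) → 6×10 + 3 = 63 (decimal)
Compute 21 × 63 = 1323
1323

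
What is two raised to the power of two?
Convert two (English words) → 2 (decimal)
Convert two (English words) → 2 (decimal)
Compute 2 ^ 2 = 4
4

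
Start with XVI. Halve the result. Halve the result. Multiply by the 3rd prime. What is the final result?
Convert XVI (Roman numeral) → 10 + 5 + 1 = 16 (decimal)
Start: 16
16 ÷ 2 = 8
8 ÷ 2 = 4
Convert the 3rd prime (prime index) → 5 (decimal)
4 × 5 = 20
20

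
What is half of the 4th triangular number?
The 4th triangular number = 4×5/2 = 10
Compute 10 ÷ 2 = 5
5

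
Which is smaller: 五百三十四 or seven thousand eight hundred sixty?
Convert 五百三十四 (Chinese numeral) → 5×100 + 3×10 + 4 = 534 (decimal)
Convert seven thousand eight hundred sixty (English words) → 7×1000 + 8×100 + 60 = 7860 (decimal)
Compare 534 vs 7860: smaller = 534
534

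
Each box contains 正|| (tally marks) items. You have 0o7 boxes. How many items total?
Convert 正|| (tally marks) → 5 + 2 = 7 (decimal)
Convert 0o7 (octal) → 7 (decimal)
Compute 7 × 7 = 49
49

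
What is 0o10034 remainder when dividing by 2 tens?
Convert 0o10034 (octal) → 1×4096 + 3×8 + 4 = 4124 (decimal)
Convert 2 tens (place-value notation) → 2×10 = 20 (decimal)
Compute 4124 mod 20 = 4
4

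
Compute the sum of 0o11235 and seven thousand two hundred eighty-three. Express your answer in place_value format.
Convert 0o11235 (octal) → 1×4096 + 1×512 + 2×64 + 3×8 + 5 = 4765 (decimal)
Convert seven thousand two hundred eighty-three (English words) → 7×1000 + 2×100 + 83 = 7283 (decimal)
Compute 4765 + 7283 = 12048
Convert 12048 (decimal) → 12048 = 12×1000 + 4×10 + 8 → 12 thousands, 4 tens, 8 ones (place-value notation)
12 thousands, 4 tens, 8 ones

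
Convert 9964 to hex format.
Convert 9964 (decimal) → 9964 = 2×4096 + 6×256 + 14×16 + 12 → 0x26EC (hexadecimal)
0x26EC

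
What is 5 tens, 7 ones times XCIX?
Convert 5 tens, 7 ones (place-value notation) → 5×10 + 7 = 57 (decimal)
Convert XCIX (Roman numeral) → 90 + 9 = 99 (decimal)
Compute 57 × 99 = 5643
5643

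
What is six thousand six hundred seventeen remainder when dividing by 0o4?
Convert six thousand six hundred seventeen (English words) → 6×1000 + 6×100 + 17 = 6617 (decimal)
Convert 0o4 (octal) → 4 (decimal)
Compute 6617 mod 4 = 1
1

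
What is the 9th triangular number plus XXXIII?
The 9th triangular number = 9×10/2 = 45
Convert XXXIII (Roman numeral) → 10 + 10 + 10 + 1 + 1 + 1 = 33 (decimal)
Compute 45 + 33 = 78
78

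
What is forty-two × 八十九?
Convert forty-two (English words) → 42 (decimal)
Convert 八十九 (Chinese numeral) → 8×10 + 9 = 89 (decimal)
Compute 42 × 89 = 3738
3738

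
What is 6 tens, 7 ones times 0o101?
Convert 6 tens, 7 ones (place-value notation) → 6×10 + 7 = 67 (decimal)
Convert 0o101 (octal) → 1×64 + 1 = 65 (decimal)
Compute 67 × 65 = 4355
4355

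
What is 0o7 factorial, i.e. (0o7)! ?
Convert 0o7 (octal) → 7 (decimal)
Compute 7! = 5040
5040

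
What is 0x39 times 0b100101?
Convert 0x39 (hexadecimal) → 3×16 + 9 = 57 (decimal)
Convert 0b100101 (binary) → 32 + 4 + 1 = 37 (decimal)
Compute 57 × 37 = 2109
2109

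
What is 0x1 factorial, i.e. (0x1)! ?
Convert 0x1 (hexadecimal) → 1 (decimal)
Compute 1! = 1
1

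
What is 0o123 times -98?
Convert 0o123 (octal) → 1×64 + 2×8 + 3 = 83 (decimal)
Compute 83 × -98 = -8134
-8134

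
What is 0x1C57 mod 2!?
Convert 0x1C57 (hexadecimal) → 1×4096 + 12×256 + 5×16 + 7 = 7255 (decimal)
Convert 2! (factorial) → 2 (decimal)
Compute 7255 mod 2 = 1
1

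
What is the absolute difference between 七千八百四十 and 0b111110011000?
Convert 七千八百四十 (Chinese numeral) → 7×1000 + 8×100 + 4×10 = 7840 (decimal)
Convert 0b111110011000 (binary) → 2048 + 1024 + 512 + 256 + 128 + 16 + 8 = 3992 (decimal)
Compute |7840 - 3992| = 3848
3848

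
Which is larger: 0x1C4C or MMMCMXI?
Convert 0x1C4C (hexadecimal) → 1×4096 + 12×256 + 4×16 + 12 = 7244 (decimal)
Convert MMMCMXI (Roman numeral) → 1000 + 1000 + 1000 + 900 + 10 + 1 = 3911 (decimal)
Compare 7244 vs 3911: larger = 7244
7244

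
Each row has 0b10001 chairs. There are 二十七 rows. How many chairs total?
Convert 0b10001 (binary) → 16 + 1 = 17 (decimal)
Convert 二十七 (Chinese numeral) → 2×10 + 7 = 27 (decimal)
Compute 17 × 27 = 459
459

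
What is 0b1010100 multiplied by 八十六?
Convert 0b1010100 (binary) → 64 + 16 + 4 = 84 (decimal)
Convert 八十六 (Chinese numeral) → 8×10 + 6 = 86 (decimal)
Compute 84 × 86 = 7224
7224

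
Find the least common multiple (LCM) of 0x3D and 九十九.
Convert 0x3D (hexadecimal) → 3×16 + 13 = 61 (decimal)
Convert 九十九 (Chinese numeral) → 9×10 + 9 = 99 (decimal)
Compute lcm(61, 99) = 6039
6039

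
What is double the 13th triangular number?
The 13th triangular number = 13×14/2 = 91
Compute 91 × 2 = 182
182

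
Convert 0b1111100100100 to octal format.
Convert 0b1111100100100 (binary) → 4096 + 2048 + 1024 + 512 + 256 + 32 + 4 = 7972 (decimal)
Convert 7972 (decimal) → 7972 = 1×4096 + 7×512 + 4×64 + 4×8 + 4 → 0o17444 (octal)
0o17444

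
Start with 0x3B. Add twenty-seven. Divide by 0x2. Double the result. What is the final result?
Convert 0x3B (hexadecimal) → 3×16 + 11 = 59 (decimal)
Start: 59
Convert twenty-seven (English words) → 27 (decimal)
59 + 27 = 86
Convert 0x2 (hexadecimal) → 2 (decimal)
86 ÷ 2 = 43
43 × 2 = 86
86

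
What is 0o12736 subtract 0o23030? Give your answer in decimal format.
Convert 0o12736 (octal) → 1×4096 + 2×512 + 7×64 + 3×8 + 6 = 5598 (decimal)
Convert 0o23030 (octal) → 2×4096 + 3×512 + 3×8 = 9752 (decimal)
Compute 5598 - 9752 = -4154
-4154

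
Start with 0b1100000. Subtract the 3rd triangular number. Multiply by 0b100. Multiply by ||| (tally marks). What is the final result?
Convert 0b1100000 (binary) → 64 + 32 = 96 (decimal)
Start: 96
Convert the 3rd triangular number (triangular index) → 3×4/2 = 6 (decimal)
96 - 6 = 90
Convert 0b100 (binary) → 4 (decimal)
90 × 4 = 360
Convert ||| (tally marks) → 3 (decimal)
360 × 3 = 1080
1080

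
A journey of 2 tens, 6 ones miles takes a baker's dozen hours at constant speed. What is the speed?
Convert 2 tens, 6 ones (place-value notation) → 2×10 + 6 = 26 (decimal)
Convert a baker's dozen (colloquial) → 13 (decimal)
Compute 26 ÷ 13 = 2
2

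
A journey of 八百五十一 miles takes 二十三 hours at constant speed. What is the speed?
Convert 八百五十一 (Chinese numeral) → 8×100 + 5×10 + 1 = 851 (decimal)
Convert 二十三 (Chinese numeral) → 2×10 + 3 = 23 (decimal)
Compute 851 ÷ 23 = 37
37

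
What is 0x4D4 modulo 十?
Convert 0x4D4 (hexadecimal) → 4×256 + 13×16 + 4 = 1236 (decimal)
Convert 十 (Chinese numeral) → 1×10 = 10 (decimal)
Compute 1236 mod 10 = 6
6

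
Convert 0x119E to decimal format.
Convert 0x119E (hexadecimal) → 1×4096 + 1×256 + 9×16 + 14 = 4510 (decimal)
4510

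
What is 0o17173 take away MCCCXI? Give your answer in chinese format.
Convert 0o17173 (octal) → 1×4096 + 7×512 + 1×64 + 7×8 + 3 = 7803 (decimal)
Convert MCCCXI (Roman numeral) → 1000 + 100 + 100 + 100 + 10 + 1 = 1311 (decimal)
Compute 7803 - 1311 = 6492
Convert 6492 (decimal) → 6492 = 6×1000 + 4×100 + 9×10 + 2 → 六千四百九十二 (Chinese numeral)
六千四百九十二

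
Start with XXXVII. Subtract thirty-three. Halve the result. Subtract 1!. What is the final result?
Convert XXXVII (Roman numeral) → 10 + 10 + 10 + 5 + 1 + 1 = 37 (decimal)
Start: 37
Convert thirty-three (English words) → 33 (decimal)
37 - 33 = 4
4 ÷ 2 = 2
Convert 1! (factorial) → 1 (decimal)
2 - 1 = 1
1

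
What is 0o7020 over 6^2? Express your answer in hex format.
Convert 0o7020 (octal) → 7×512 + 2×8 = 3600 (decimal)
Convert 6^2 (power) → 36 (decimal)
Compute 3600 ÷ 36 = 100
Convert 100 (decimal) → 100 = 6×16 + 4 → 0x64 (hexadecimal)
0x64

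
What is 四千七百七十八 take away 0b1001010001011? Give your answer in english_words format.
Convert 四千七百七十八 (Chinese numeral) → 4×1000 + 7×100 + 7×10 + 8 = 4778 (decimal)
Convert 0b1001010001011 (binary) → 4096 + 512 + 128 + 8 + 2 + 1 = 4747 (decimal)
Compute 4778 - 4747 = 31
Convert 31 (decimal) → thirty-one (English words)
thirty-one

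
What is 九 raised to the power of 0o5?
Convert 九 (Chinese numeral) → 9 (decimal)
Convert 0o5 (octal) → 5 (decimal)
Compute 9 ^ 5 = 59049
59049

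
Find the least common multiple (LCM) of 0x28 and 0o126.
Convert 0x28 (hexadecimal) → 2×16 + 8 = 40 (decimal)
Convert 0o126 (octal) → 1×64 + 2×8 + 6 = 86 (decimal)
Compute lcm(40, 86) = 1720
1720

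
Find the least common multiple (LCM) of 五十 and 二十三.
Convert 五十 (Chinese numeral) → 5×10 = 50 (decimal)
Convert 二十三 (Chinese numeral) → 2×10 + 3 = 23 (decimal)
Compute lcm(50, 23) = 1150
1150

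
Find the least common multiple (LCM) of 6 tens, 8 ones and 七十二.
Convert 6 tens, 8 ones (place-value notation) → 6×10 + 8 = 68 (decimal)
Convert 七十二 (Chinese numeral) → 7×10 + 2 = 72 (decimal)
Compute lcm(68, 72) = 1224
1224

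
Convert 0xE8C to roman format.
Convert 0xE8C (hexadecimal) → 14×256 + 8×16 + 12 = 3724 (decimal)
Convert 3724 (decimal) → 3724 = 1000 + 1000 + 1000 + 500 + 100 + 100 + 10 + 10 + 4 → MMMDCCXXIV (Roman numeral)
MMMDCCXXIV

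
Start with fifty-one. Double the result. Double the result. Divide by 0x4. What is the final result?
Convert fifty-one (English words) → 51 (decimal)
Start: 51
51 × 2 = 102
102 × 2 = 204
Convert 0x4 (hexadecimal) → 4 (decimal)
204 ÷ 4 = 51
51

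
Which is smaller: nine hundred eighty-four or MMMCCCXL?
Convert nine hundred eighty-four (English words) → 9×100 + 84 = 984 (decimal)
Convert MMMCCCXL (Roman numeral) → 1000 + 1000 + 1000 + 100 + 100 + 100 + 40 = 3340 (decimal)
Compare 984 vs 3340: smaller = 984
984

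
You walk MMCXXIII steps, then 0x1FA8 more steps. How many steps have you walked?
Convert MMCXXIII (Roman numeral) → 1000 + 1000 + 100 + 10 + 10 + 1 + 1 + 1 = 2123 (decimal)
Convert 0x1FA8 (hexadecimal) → 1×4096 + 15×256 + 10×16 + 8 = 8104 (decimal)
Compute 2123 + 8104 = 10227
10227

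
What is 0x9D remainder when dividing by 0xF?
Convert 0x9D (hexadecimal) → 9×16 + 13 = 157 (decimal)
Convert 0xF (hexadecimal) → 15 (decimal)
Compute 157 mod 15 = 7
7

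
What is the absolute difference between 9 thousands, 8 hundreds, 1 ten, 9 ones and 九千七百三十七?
Convert 9 thousands, 8 hundreds, 1 ten, 9 ones (place-value notation) → 9×1000 + 8×100 + 1×10 + 9 = 9819 (decimal)
Convert 九千七百三十七 (Chinese numeral) → 9×1000 + 7×100 + 3×10 + 7 = 9737 (decimal)
Compute |9819 - 9737| = 82
82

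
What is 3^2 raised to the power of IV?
Convert 3^2 (power) → 9 (decimal)
Convert IV (Roman numeral) → 4 (decimal)
Compute 9 ^ 4 = 6561
6561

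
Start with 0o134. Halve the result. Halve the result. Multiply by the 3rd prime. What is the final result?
Convert 0o134 (octal) → 1×64 + 3×8 + 4 = 92 (decimal)
Start: 92
92 ÷ 2 = 46
46 ÷ 2 = 23
Convert the 3rd prime (prime index) → 5 (decimal)
23 × 5 = 115
115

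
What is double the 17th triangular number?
The 17th triangular number = 17×18/2 = 153
Compute 153 × 2 = 306
306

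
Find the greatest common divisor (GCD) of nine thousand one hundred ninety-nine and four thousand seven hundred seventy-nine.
Convert nine thousand one hundred ninety-nine (English words) → 9×1000 + 1×100 + 99 = 9199 (decimal)
Convert four thousand seven hundred seventy-nine (English words) → 4×1000 + 7×100 + 79 = 4779 (decimal)
Compute gcd(9199, 4779) = 1
1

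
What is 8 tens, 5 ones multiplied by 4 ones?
Convert 8 tens, 5 ones (place-value notation) → 8×10 + 5 = 85 (decimal)
Convert 4 ones (place-value notation) → 4 (decimal)
Compute 85 × 4 = 340
340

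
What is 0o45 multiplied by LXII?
Convert 0o45 (octal) → 4×8 + 5 = 37 (decimal)
Convert LXII (Roman numeral) → 50 + 10 + 1 + 1 = 62 (decimal)
Compute 37 × 62 = 2294
2294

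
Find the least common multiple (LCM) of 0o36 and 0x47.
Convert 0o36 (octal) → 3×8 + 6 = 30 (decimal)
Convert 0x47 (hexadecimal) → 4×16 + 7 = 71 (decimal)
Compute lcm(30, 71) = 2130
2130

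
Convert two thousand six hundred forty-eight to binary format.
Convert two thousand six hundred forty-eight (English words) → 2×1000 + 6×100 + 48 = 2648 (decimal)
Convert 2648 (decimal) → 2648 = 2048 + 512 + 64 + 16 + 8 → 0b101001011000 (binary)
0b101001011000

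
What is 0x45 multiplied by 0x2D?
Convert 0x45 (hexadecimal) → 4×16 + 5 = 69 (decimal)
Convert 0x2D (hexadecimal) → 2×16 + 13 = 45 (decimal)
Compute 69 × 45 = 3105
3105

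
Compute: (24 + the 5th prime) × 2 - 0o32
Convert the 5th prime (prime index) → 11 (decimal)
Convert 0o32 (octal) → 3×8 + 2 = 26 (decimal)
Expression in decimal: (24 + 11) × 2 - 26
Parentheses first: 24 + 11 = 35
Multiply: 35 × 2 = 70
Subtract: 70 - 26 = 44
44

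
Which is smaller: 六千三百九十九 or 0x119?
Convert 六千三百九十九 (Chinese numeral) → 6×1000 + 3×100 + 9×10 + 9 = 6399 (decimal)
Convert 0x119 (hexadecimal) → 1×256 + 1×16 + 9 = 281 (decimal)
Compare 6399 vs 281: smaller = 281
281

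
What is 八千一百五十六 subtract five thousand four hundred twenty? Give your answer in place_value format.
Convert 八千一百五十六 (Chinese numeral) → 8×1000 + 1×100 + 5×10 + 6 = 8156 (decimal)
Convert five thousand four hundred twenty (English words) → 5×1000 + 4×100 + 20 = 5420 (decimal)
Compute 8156 - 5420 = 2736
Convert 2736 (decimal) → 2736 = 2×1000 + 7×100 + 3×10 + 6 → 2 thousands, 7 hundreds, 3 tens, 6 ones (place-value notation)
2 thousands, 7 hundreds, 3 tens, 6 ones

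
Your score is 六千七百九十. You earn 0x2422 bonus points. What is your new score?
Convert 六千七百九十 (Chinese numeral) → 6×1000 + 7×100 + 9×10 = 6790 (decimal)
Convert 0x2422 (hexadecimal) → 2×4096 + 4×256 + 2×16 + 2 = 9250 (decimal)
Compute 6790 + 9250 = 16040
16040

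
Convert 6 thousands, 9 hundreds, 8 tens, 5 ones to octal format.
Convert 6 thousands, 9 hundreds, 8 tens, 5 ones (place-value notation) → 6×1000 + 9×100 + 8×10 + 5 = 6985 (decimal)
Convert 6985 (decimal) → 6985 = 1×4096 + 5×512 + 5×64 + 1×8 + 1 → 0o15511 (octal)
0o15511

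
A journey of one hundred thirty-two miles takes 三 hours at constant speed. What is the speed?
Convert one hundred thirty-two (English words) → 1×100 + 32 = 132 (decimal)
Convert 三 (Chinese numeral) → 3 (decimal)
Compute 132 ÷ 3 = 44
44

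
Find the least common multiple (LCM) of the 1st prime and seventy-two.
Convert the 1st prime (prime index) → 2 (decimal)
Convert seventy-two (English words) → 72 (decimal)
Compute lcm(2, 72) = 72
72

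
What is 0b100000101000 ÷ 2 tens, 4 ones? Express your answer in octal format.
Convert 0b100000101000 (binary) → 2048 + 32 + 8 = 2088 (decimal)
Convert 2 tens, 4 ones (place-value notation) → 2×10 + 4 = 24 (decimal)
Compute 2088 ÷ 24 = 87
Convert 87 (decimal) → 87 = 1×64 + 2×8 + 7 → 0o127 (octal)
0o127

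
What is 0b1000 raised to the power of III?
Convert 0b1000 (binary) → 8 (decimal)
Convert III (Roman numeral) → 1 + 1 + 1 = 3 (decimal)
Compute 8 ^ 3 = 512
512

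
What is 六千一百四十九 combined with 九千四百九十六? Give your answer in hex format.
Convert 六千一百四十九 (Chinese numeral) → 6×1000 + 1×100 + 4×10 + 9 = 6149 (decimal)
Convert 九千四百九十六 (Chinese numeral) → 9×1000 + 4×100 + 9×10 + 6 = 9496 (decimal)
Compute 6149 + 9496 = 15645
Convert 15645 (decimal) → 15645 = 3×4096 + 13×256 + 1×16 + 13 → 0x3D1D (hexadecimal)
0x3D1D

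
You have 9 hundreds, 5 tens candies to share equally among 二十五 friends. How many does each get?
Convert 9 hundreds, 5 tens (place-value notation) → 9×100 + 5×10 = 950 (decimal)
Convert 二十五 (Chinese numeral) → 2×10 + 5 = 25 (decimal)
Compute 950 ÷ 25 = 38
38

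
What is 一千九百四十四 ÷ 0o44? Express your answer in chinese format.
Convert 一千九百四十四 (Chinese numeral) → 1×1000 + 9×100 + 4×10 + 4 = 1944 (decimal)
Convert 0o44 (octal) → 4×8 + 4 = 36 (decimal)
Compute 1944 ÷ 36 = 54
Convert 54 (decimal) → 54 = 5×10 + 4 → 五十四 (Chinese numeral)
五十四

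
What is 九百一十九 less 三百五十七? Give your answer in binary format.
Convert 九百一十九 (Chinese numeral) → 9×100 + 1×10 + 9 = 919 (decimal)
Convert 三百五十七 (Chinese numeral) → 3×100 + 5×10 + 7 = 357 (decimal)
Compute 919 - 357 = 562
Convert 562 (decimal) → 562 = 512 + 32 + 16 + 2 → 0b1000110010 (binary)
0b1000110010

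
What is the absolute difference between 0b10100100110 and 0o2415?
Convert 0b10100100110 (binary) → 1024 + 256 + 32 + 4 + 2 = 1318 (decimal)
Convert 0o2415 (octal) → 2×512 + 4×64 + 1×8 + 5 = 1293 (decimal)
Compute |1318 - 1293| = 25
25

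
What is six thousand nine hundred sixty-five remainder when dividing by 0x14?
Convert six thousand nine hundred sixty-five (English words) → 6×1000 + 9×100 + 65 = 6965 (decimal)
Convert 0x14 (hexadecimal) → 1×16 + 4 = 20 (decimal)
Compute 6965 mod 20 = 5
5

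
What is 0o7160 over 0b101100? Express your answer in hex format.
Convert 0o7160 (octal) → 7×512 + 1×64 + 6×8 = 3696 (decimal)
Convert 0b101100 (binary) → 32 + 8 + 4 = 44 (decimal)
Compute 3696 ÷ 44 = 84
Convert 84 (decimal) → 84 = 5×16 + 4 → 0x54 (hexadecimal)
0x54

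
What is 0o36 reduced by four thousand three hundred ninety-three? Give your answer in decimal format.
Convert 0o36 (octal) → 3×8 + 6 = 30 (decimal)
Convert four thousand three hundred ninety-three (English words) → 4×1000 + 3×100 + 93 = 4393 (decimal)
Compute 30 - 4393 = -4363
-4363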